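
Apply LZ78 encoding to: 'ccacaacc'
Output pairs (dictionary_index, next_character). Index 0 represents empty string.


LZ78 encoding steps:
Dictionary: {0: ''}
Step 1: w='' (idx 0), next='c' -> output (0, 'c'), add 'c' as idx 1
Step 2: w='c' (idx 1), next='a' -> output (1, 'a'), add 'ca' as idx 2
Step 3: w='ca' (idx 2), next='a' -> output (2, 'a'), add 'caa' as idx 3
Step 4: w='c' (idx 1), next='c' -> output (1, 'c'), add 'cc' as idx 4


Encoded: [(0, 'c'), (1, 'a'), (2, 'a'), (1, 'c')]


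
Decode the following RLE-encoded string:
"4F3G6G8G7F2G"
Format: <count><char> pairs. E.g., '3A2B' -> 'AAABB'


Expanding each <count><char> pair:
  4F -> 'FFFF'
  3G -> 'GGG'
  6G -> 'GGGGGG'
  8G -> 'GGGGGGGG'
  7F -> 'FFFFFFF'
  2G -> 'GG'

Decoded = FFFFGGGGGGGGGGGGGGGGGFFFFFFFGG


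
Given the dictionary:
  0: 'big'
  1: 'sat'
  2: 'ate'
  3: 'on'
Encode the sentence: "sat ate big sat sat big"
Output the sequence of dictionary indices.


Look up each word in the dictionary:
  'sat' -> 1
  'ate' -> 2
  'big' -> 0
  'sat' -> 1
  'sat' -> 1
  'big' -> 0

Encoded: [1, 2, 0, 1, 1, 0]


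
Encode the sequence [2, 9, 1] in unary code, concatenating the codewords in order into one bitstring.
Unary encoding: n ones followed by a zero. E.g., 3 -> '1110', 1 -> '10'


Encode each number as n ones followed by a terminating 0:
  2 -> 110 (3 bits)
  9 -> 1111111110 (10 bits)
  1 -> 10 (2 bits)
Total length = 3 + 10 + 2 = 15 bits.

Unary([2, 9, 1]) = 110111111111010 (15 bits)


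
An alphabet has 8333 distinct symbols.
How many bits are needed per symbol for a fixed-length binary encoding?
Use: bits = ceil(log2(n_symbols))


log2(8333) = 13.0246
Bracket: 2^13 = 8192 < 8333 <= 2^14 = 16384
So ceil(log2(8333)) = 14

bits = ceil(log2(8333)) = ceil(13.0246) = 14 bits


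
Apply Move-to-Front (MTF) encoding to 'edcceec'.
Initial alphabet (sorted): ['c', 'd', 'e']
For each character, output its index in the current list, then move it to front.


MTF encoding:
'e': index 2 in ['c', 'd', 'e'] -> ['e', 'c', 'd']
'd': index 2 in ['e', 'c', 'd'] -> ['d', 'e', 'c']
'c': index 2 in ['d', 'e', 'c'] -> ['c', 'd', 'e']
'c': index 0 in ['c', 'd', 'e'] -> ['c', 'd', 'e']
'e': index 2 in ['c', 'd', 'e'] -> ['e', 'c', 'd']
'e': index 0 in ['e', 'c', 'd'] -> ['e', 'c', 'd']
'c': index 1 in ['e', 'c', 'd'] -> ['c', 'e', 'd']


Output: [2, 2, 2, 0, 2, 0, 1]


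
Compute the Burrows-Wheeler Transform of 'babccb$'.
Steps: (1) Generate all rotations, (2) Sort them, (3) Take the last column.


Rotations (sorted):
  0: $babccb -> last char: b
  1: abccb$b -> last char: b
  2: b$babcc -> last char: c
  3: babccb$ -> last char: $
  4: bccb$ba -> last char: a
  5: cb$babc -> last char: c
  6: ccb$bab -> last char: b


BWT = bbc$acb


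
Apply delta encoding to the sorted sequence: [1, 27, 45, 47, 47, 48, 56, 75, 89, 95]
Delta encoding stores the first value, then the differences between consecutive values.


First value: 1
Deltas:
  27 - 1 = 26
  45 - 27 = 18
  47 - 45 = 2
  47 - 47 = 0
  48 - 47 = 1
  56 - 48 = 8
  75 - 56 = 19
  89 - 75 = 14
  95 - 89 = 6


Delta encoded: [1, 26, 18, 2, 0, 1, 8, 19, 14, 6]


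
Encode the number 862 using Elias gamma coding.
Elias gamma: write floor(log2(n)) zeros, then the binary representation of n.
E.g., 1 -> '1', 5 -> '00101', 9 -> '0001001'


num_bits = floor(log2(862)) + 1 = 10
leading_zeros = num_bits - 1 = 9
binary(862) = 1101011110

Elias gamma(862) = '000000000' + '1101011110' = 0000000001101011110 (19 bits)


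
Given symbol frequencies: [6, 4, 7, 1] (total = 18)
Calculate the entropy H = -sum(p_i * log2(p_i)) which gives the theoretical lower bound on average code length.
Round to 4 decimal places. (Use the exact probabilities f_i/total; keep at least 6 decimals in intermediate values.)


Per-symbol terms -p_i * log2(p_i) with p_i = f_i/18:
  p = 6/18 = 0.333333: log2(p) = -1.584963, -p*log2(p) = 0.528321
  p = 4/18 = 0.222222: log2(p) = -2.169925, -p*log2(p) = 0.482206
  p = 7/18 = 0.388889: log2(p) = -1.362570, -p*log2(p) = 0.529888
  p = 1/18 = 0.055556: log2(p) = -4.169925, -p*log2(p) = 0.231663
H = 0.528321 + 0.482206 + 0.529888 + 0.231663 = 1.772078

H = 1.7721 bits/symbol


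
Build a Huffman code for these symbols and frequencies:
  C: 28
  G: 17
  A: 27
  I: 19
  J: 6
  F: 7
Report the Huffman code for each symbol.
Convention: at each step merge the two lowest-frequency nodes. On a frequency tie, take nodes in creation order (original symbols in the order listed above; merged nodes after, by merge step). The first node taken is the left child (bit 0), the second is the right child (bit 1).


Huffman tree construction:
Step 1: Merge J(6) + F(7) = 13
Step 2: Merge (J+F)(13) + G(17) = 30
Step 3: Merge I(19) + A(27) = 46
Step 4: Merge C(28) + ((J+F)+G)(30) = 58
Step 5: Merge (I+A)(46) + (C+((J+F)+G))(58) = 104
Read each symbol's code off the tree from the root (left child = 0, right child = 1).

Codes:
  C: 10 (length 2)
  G: 111 (length 3)
  A: 01 (length 2)
  I: 00 (length 2)
  J: 1100 (length 4)
  F: 1101 (length 4)
Average code length: 251/104 = 2.4135 bits/symbol


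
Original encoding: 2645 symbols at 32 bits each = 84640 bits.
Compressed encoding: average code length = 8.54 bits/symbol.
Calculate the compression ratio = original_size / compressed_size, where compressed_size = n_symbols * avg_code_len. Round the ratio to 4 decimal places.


original_size = n_symbols * orig_bits = 2645 * 32 = 84640 bits
compressed_size = n_symbols * avg_code_len = 2645 * 8.54 = 22588.3 bits
ratio = original_size / compressed_size = 84640 / 22588.3 = 3.7471

Compression ratio = 3.7471


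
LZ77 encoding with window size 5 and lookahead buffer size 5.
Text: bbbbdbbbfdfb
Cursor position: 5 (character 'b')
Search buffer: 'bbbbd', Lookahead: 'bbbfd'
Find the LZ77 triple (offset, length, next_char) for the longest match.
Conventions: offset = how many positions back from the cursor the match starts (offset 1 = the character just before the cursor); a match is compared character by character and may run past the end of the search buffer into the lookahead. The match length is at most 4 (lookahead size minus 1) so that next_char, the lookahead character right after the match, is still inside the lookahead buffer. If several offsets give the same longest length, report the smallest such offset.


Try each offset into the search buffer:
  offset=1 (pos 4, char 'd'): match length 0
  offset=2 (pos 3, char 'b'): match length 1
  offset=3 (pos 2, char 'b'): match length 2
  offset=4 (pos 1, char 'b'): match length 3
  offset=5 (pos 0, char 'b'): match length 3
Longest match has length 3, found at offsets 4, 5; take the smallest, offset 4.
next_char = character at position 5 + 3 = 8 -> 'f'

Best match: offset=4, length=3 (matching 'bbb' starting at position 1)
LZ77 triple: (4, 3, 'f')


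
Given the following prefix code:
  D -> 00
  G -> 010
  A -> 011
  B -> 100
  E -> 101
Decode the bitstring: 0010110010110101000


Decoding step by step:
Bits 00 -> D
Bits 101 -> E
Bits 100 -> B
Bits 101 -> E
Bits 101 -> E
Bits 010 -> G
Bits 00 -> D


Decoded message: DEBEEGD


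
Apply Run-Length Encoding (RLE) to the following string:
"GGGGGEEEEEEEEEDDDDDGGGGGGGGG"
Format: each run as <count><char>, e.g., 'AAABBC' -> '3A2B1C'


Scanning runs left to right:
  i=0: run of 'G' x 5 -> '5G'
  i=5: run of 'E' x 9 -> '9E'
  i=14: run of 'D' x 5 -> '5D'
  i=19: run of 'G' x 9 -> '9G'

RLE = 5G9E5D9G


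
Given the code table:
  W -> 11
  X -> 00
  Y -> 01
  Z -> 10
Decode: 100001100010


Decoding:
10 -> Z
00 -> X
01 -> Y
10 -> Z
00 -> X
10 -> Z


Result: ZXYZXZ


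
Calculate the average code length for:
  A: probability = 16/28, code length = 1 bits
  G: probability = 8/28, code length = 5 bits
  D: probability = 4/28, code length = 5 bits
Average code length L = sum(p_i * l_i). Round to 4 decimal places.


Weighted contributions p_i * l_i:
  A: (16/28) * 1 = 16/28
  G: (8/28) * 5 = 40/28
  D: (4/28) * 5 = 20/28
Sum = (16 + 40 + 20)/28 = 76/28

L = 76/28 = 2.7143 bits/symbol


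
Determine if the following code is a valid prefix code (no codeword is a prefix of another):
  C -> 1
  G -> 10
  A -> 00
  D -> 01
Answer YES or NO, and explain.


Checking each pair (does one codeword prefix another?):
  C='1' vs G='10': prefix -- VIOLATION

NO -- this is NOT a valid prefix code. C (1) is a prefix of G (10).


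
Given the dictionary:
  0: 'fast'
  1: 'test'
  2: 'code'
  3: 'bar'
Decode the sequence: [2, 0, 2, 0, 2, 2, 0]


Look up each index in the dictionary:
  2 -> 'code'
  0 -> 'fast'
  2 -> 'code'
  0 -> 'fast'
  2 -> 'code'
  2 -> 'code'
  0 -> 'fast'

Decoded: "code fast code fast code code fast"


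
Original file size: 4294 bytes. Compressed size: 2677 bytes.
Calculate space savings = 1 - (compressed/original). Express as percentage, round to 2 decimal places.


ratio = compressed/original = 2677/4294 = 0.623428
savings = 1 - ratio = 1 - 0.623428 = 0.376572
as a percentage: 0.376572 * 100 = 37.66%

Space savings = 1 - 2677/4294 = 37.66%


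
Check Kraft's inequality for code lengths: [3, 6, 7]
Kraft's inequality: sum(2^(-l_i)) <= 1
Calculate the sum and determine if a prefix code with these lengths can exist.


Sum = 2^(-3) + 2^(-6) + 2^(-7)
    = 0.125 + 0.015625 + 0.0078125
    = 19/128 = 0.1484375
Since 0.1484375 <= 1, Kraft's inequality IS satisfied.
A prefix code with these lengths CAN exist.

Kraft sum = 0.1484375. Satisfied.


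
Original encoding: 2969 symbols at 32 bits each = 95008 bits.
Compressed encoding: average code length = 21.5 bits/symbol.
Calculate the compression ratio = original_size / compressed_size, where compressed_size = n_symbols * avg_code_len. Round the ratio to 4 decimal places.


original_size = n_symbols * orig_bits = 2969 * 32 = 95008 bits
compressed_size = n_symbols * avg_code_len = 2969 * 21.5 = 63833.5 bits
ratio = original_size / compressed_size = 95008 / 63833.5 = 1.4884

Compression ratio = 1.4884


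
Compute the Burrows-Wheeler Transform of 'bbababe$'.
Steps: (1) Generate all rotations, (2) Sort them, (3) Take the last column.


Rotations (sorted):
  0: $bbababe -> last char: e
  1: ababe$bb -> last char: b
  2: abe$bbab -> last char: b
  3: bababe$b -> last char: b
  4: babe$bba -> last char: a
  5: bbababe$ -> last char: $
  6: be$bbaba -> last char: a
  7: e$bbabab -> last char: b


BWT = ebbba$ab


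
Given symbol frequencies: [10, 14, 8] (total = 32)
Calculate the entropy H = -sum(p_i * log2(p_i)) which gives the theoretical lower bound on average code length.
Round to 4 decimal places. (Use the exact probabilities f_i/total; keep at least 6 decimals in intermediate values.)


Per-symbol terms -p_i * log2(p_i) with p_i = f_i/32:
  p = 10/32 = 0.312500: log2(p) = -1.678072, -p*log2(p) = 0.524397
  p = 14/32 = 0.437500: log2(p) = -1.192645, -p*log2(p) = 0.521782
  p = 8/32 = 0.250000: log2(p) = -2.000000, -p*log2(p) = 0.500000
H = 0.524397 + 0.521782 + 0.500000 = 1.546179

H = 1.5462 bits/symbol


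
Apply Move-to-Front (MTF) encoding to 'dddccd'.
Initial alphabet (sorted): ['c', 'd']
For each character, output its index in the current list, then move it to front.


MTF encoding:
'd': index 1 in ['c', 'd'] -> ['d', 'c']
'd': index 0 in ['d', 'c'] -> ['d', 'c']
'd': index 0 in ['d', 'c'] -> ['d', 'c']
'c': index 1 in ['d', 'c'] -> ['c', 'd']
'c': index 0 in ['c', 'd'] -> ['c', 'd']
'd': index 1 in ['c', 'd'] -> ['d', 'c']


Output: [1, 0, 0, 1, 0, 1]


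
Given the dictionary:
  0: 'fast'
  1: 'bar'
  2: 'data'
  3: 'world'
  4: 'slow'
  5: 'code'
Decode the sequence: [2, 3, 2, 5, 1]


Look up each index in the dictionary:
  2 -> 'data'
  3 -> 'world'
  2 -> 'data'
  5 -> 'code'
  1 -> 'bar'

Decoded: "data world data code bar"


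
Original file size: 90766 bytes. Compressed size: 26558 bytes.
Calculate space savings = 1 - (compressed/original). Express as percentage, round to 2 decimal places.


ratio = compressed/original = 26558/90766 = 0.292599
savings = 1 - ratio = 1 - 0.292599 = 0.707401
as a percentage: 0.707401 * 100 = 70.74%

Space savings = 1 - 26558/90766 = 70.74%


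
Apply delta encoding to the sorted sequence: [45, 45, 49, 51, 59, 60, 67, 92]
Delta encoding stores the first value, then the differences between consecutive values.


First value: 45
Deltas:
  45 - 45 = 0
  49 - 45 = 4
  51 - 49 = 2
  59 - 51 = 8
  60 - 59 = 1
  67 - 60 = 7
  92 - 67 = 25


Delta encoded: [45, 0, 4, 2, 8, 1, 7, 25]


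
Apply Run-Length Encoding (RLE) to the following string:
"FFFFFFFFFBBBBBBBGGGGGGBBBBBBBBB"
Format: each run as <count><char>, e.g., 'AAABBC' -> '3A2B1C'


Scanning runs left to right:
  i=0: run of 'F' x 9 -> '9F'
  i=9: run of 'B' x 7 -> '7B'
  i=16: run of 'G' x 6 -> '6G'
  i=22: run of 'B' x 9 -> '9B'

RLE = 9F7B6G9B


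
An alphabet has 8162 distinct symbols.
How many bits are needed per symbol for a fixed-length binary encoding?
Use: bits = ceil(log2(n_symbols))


log2(8162) = 12.9947
Bracket: 2^12 = 4096 < 8162 <= 2^13 = 8192
So ceil(log2(8162)) = 13

bits = ceil(log2(8162)) = ceil(12.9947) = 13 bits


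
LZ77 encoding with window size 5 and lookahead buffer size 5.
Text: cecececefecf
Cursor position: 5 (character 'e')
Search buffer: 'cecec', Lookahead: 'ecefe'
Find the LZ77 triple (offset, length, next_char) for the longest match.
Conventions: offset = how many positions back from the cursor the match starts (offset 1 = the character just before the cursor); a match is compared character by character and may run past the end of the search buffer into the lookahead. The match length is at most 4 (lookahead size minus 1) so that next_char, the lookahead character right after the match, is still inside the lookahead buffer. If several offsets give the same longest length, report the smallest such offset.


Try each offset into the search buffer:
  offset=1 (pos 4, char 'c'): match length 0
  offset=2 (pos 3, char 'e'): match length 3
  offset=3 (pos 2, char 'c'): match length 0
  offset=4 (pos 1, char 'e'): match length 3
  offset=5 (pos 0, char 'c'): match length 0
Longest match has length 3, found at offsets 2, 4; take the smallest, offset 2.
next_char = character at position 5 + 3 = 8 -> 'f'

Best match: offset=2, length=3 (matching 'ece' starting at position 3)
LZ77 triple: (2, 3, 'f')


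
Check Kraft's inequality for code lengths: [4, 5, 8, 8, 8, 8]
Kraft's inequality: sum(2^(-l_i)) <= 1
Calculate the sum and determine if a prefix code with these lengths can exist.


Sum = 2^(-4) + 2^(-5) + 2^(-8) + 2^(-8) + 2^(-8) + 2^(-8)
    = 0.0625 + 0.03125 + 0.00390625 + 0.00390625 + 0.00390625 + 0.00390625
    = 28/256 = 0.109375
Since 0.109375 <= 1, Kraft's inequality IS satisfied.
A prefix code with these lengths CAN exist.

Kraft sum = 0.109375. Satisfied.


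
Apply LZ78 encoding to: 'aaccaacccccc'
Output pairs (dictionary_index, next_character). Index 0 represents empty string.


LZ78 encoding steps:
Dictionary: {0: ''}
Step 1: w='' (idx 0), next='a' -> output (0, 'a'), add 'a' as idx 1
Step 2: w='a' (idx 1), next='c' -> output (1, 'c'), add 'ac' as idx 2
Step 3: w='' (idx 0), next='c' -> output (0, 'c'), add 'c' as idx 3
Step 4: w='a' (idx 1), next='a' -> output (1, 'a'), add 'aa' as idx 4
Step 5: w='c' (idx 3), next='c' -> output (3, 'c'), add 'cc' as idx 5
Step 6: w='cc' (idx 5), next='c' -> output (5, 'c'), add 'ccc' as idx 6
Step 7: w='c' (idx 3), end of input -> output (3, '')


Encoded: [(0, 'a'), (1, 'c'), (0, 'c'), (1, 'a'), (3, 'c'), (5, 'c'), (3, '')]


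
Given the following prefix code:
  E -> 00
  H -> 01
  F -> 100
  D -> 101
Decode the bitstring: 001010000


Decoding step by step:
Bits 00 -> E
Bits 101 -> D
Bits 00 -> E
Bits 00 -> E


Decoded message: EDEE


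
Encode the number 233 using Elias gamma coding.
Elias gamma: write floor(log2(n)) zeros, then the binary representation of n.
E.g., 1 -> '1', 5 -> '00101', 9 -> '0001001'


num_bits = floor(log2(233)) + 1 = 8
leading_zeros = num_bits - 1 = 7
binary(233) = 11101001

Elias gamma(233) = '0000000' + '11101001' = 000000011101001 (15 bits)


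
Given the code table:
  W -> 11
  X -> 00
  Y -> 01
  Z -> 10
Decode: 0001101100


Decoding:
00 -> X
01 -> Y
10 -> Z
11 -> W
00 -> X


Result: XYZWX


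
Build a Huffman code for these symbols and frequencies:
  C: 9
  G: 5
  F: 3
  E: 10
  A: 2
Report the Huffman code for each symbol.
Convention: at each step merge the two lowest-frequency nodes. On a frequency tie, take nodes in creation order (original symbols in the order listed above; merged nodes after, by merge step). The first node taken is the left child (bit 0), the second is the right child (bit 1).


Huffman tree construction:
Step 1: Merge A(2) + F(3) = 5
Step 2: Merge G(5) + (A+F)(5) = 10
Step 3: Merge C(9) + E(10) = 19
Step 4: Merge (G+(A+F))(10) + (C+E)(19) = 29
Read each symbol's code off the tree from the root (left child = 0, right child = 1).

Codes:
  C: 10 (length 2)
  G: 00 (length 2)
  F: 011 (length 3)
  E: 11 (length 2)
  A: 010 (length 3)
Average code length: 63/29 = 2.1724 bits/symbol


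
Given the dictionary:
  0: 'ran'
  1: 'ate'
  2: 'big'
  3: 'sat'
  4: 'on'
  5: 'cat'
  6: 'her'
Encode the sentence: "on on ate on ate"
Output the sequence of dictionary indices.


Look up each word in the dictionary:
  'on' -> 4
  'on' -> 4
  'ate' -> 1
  'on' -> 4
  'ate' -> 1

Encoded: [4, 4, 1, 4, 1]


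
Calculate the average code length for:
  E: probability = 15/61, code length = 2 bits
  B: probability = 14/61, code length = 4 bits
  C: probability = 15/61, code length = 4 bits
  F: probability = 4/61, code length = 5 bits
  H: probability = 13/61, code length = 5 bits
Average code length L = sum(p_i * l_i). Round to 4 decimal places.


Weighted contributions p_i * l_i:
  E: (15/61) * 2 = 30/61
  B: (14/61) * 4 = 56/61
  C: (15/61) * 4 = 60/61
  F: (4/61) * 5 = 20/61
  H: (13/61) * 5 = 65/61
Sum = (30 + 56 + 60 + 20 + 65)/61 = 231/61

L = 231/61 = 3.7869 bits/symbol


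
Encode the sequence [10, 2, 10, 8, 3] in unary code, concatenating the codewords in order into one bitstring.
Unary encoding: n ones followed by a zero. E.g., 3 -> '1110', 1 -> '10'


Encode each number as n ones followed by a terminating 0:
  10 -> 11111111110 (11 bits)
  2 -> 110 (3 bits)
  10 -> 11111111110 (11 bits)
  8 -> 111111110 (9 bits)
  3 -> 1110 (4 bits)
Total length = 11 + 3 + 11 + 9 + 4 = 38 bits.

Unary([10, 2, 10, 8, 3]) = 11111111110110111111111101111111101110 (38 bits)


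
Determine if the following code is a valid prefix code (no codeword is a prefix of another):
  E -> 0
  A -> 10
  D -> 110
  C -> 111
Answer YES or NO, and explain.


Checking each pair (does one codeword prefix another?):
  E='0' vs A='10': no prefix
  E='0' vs D='110': no prefix
  E='0' vs C='111': no prefix
  A='10' vs E='0': no prefix
  A='10' vs D='110': no prefix
  A='10' vs C='111': no prefix
  D='110' vs E='0': no prefix
  D='110' vs A='10': no prefix
  D='110' vs C='111': no prefix
  C='111' vs E='0': no prefix
  C='111' vs A='10': no prefix
  C='111' vs D='110': no prefix
No violation found over all pairs.

YES -- this is a valid prefix code. No codeword is a prefix of any other codeword.


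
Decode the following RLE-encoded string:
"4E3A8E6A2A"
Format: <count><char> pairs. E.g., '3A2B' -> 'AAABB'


Expanding each <count><char> pair:
  4E -> 'EEEE'
  3A -> 'AAA'
  8E -> 'EEEEEEEE'
  6A -> 'AAAAAA'
  2A -> 'AA'

Decoded = EEEEAAAEEEEEEEEAAAAAAAA


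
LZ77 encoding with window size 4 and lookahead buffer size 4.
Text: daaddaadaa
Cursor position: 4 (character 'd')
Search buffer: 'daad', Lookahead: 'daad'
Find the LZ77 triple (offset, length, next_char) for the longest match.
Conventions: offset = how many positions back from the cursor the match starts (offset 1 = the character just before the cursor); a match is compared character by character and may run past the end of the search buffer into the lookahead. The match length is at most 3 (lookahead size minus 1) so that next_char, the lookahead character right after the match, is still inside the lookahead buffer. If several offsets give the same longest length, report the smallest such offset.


Try each offset into the search buffer:
  offset=1 (pos 3, char 'd'): match length 1
  offset=2 (pos 2, char 'a'): match length 0
  offset=3 (pos 1, char 'a'): match length 0
  offset=4 (pos 0, char 'd'): match length 3
Longest match has length 3 at offset 4.
next_char = character at position 4 + 3 = 7 -> 'd'

Best match: offset=4, length=3 (matching 'daa' starting at position 0)
LZ77 triple: (4, 3, 'd')


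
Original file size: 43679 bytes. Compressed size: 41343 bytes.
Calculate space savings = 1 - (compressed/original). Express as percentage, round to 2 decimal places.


ratio = compressed/original = 41343/43679 = 0.946519
savings = 1 - ratio = 1 - 0.946519 = 0.053481
as a percentage: 0.053481 * 100 = 5.35%

Space savings = 1 - 41343/43679 = 5.35%


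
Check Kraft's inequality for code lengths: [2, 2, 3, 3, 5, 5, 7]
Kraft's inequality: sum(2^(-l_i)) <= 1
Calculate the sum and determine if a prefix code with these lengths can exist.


Sum = 2^(-2) + 2^(-2) + 2^(-3) + 2^(-3) + 2^(-5) + 2^(-5) + 2^(-7)
    = 0.25 + 0.25 + 0.125 + 0.125 + 0.03125 + 0.03125 + 0.0078125
    = 105/128 = 0.8203125
Since 0.8203125 <= 1, Kraft's inequality IS satisfied.
A prefix code with these lengths CAN exist.

Kraft sum = 0.8203125. Satisfied.


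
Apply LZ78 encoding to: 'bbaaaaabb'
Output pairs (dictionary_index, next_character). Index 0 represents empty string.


LZ78 encoding steps:
Dictionary: {0: ''}
Step 1: w='' (idx 0), next='b' -> output (0, 'b'), add 'b' as idx 1
Step 2: w='b' (idx 1), next='a' -> output (1, 'a'), add 'ba' as idx 2
Step 3: w='' (idx 0), next='a' -> output (0, 'a'), add 'a' as idx 3
Step 4: w='a' (idx 3), next='a' -> output (3, 'a'), add 'aa' as idx 4
Step 5: w='a' (idx 3), next='b' -> output (3, 'b'), add 'ab' as idx 5
Step 6: w='b' (idx 1), end of input -> output (1, '')


Encoded: [(0, 'b'), (1, 'a'), (0, 'a'), (3, 'a'), (3, 'b'), (1, '')]


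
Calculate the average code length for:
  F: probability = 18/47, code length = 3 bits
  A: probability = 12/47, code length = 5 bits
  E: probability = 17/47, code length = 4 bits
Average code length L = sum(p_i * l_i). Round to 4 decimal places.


Weighted contributions p_i * l_i:
  F: (18/47) * 3 = 54/47
  A: (12/47) * 5 = 60/47
  E: (17/47) * 4 = 68/47
Sum = (54 + 60 + 68)/47 = 182/47

L = 182/47 = 3.8723 bits/symbol


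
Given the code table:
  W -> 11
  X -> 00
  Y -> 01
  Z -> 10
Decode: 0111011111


Decoding:
01 -> Y
11 -> W
01 -> Y
11 -> W
11 -> W


Result: YWYWW


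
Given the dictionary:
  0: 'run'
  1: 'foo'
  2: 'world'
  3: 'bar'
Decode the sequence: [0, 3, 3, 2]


Look up each index in the dictionary:
  0 -> 'run'
  3 -> 'bar'
  3 -> 'bar'
  2 -> 'world'

Decoded: "run bar bar world"


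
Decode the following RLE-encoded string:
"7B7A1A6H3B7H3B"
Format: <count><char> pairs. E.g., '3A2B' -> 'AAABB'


Expanding each <count><char> pair:
  7B -> 'BBBBBBB'
  7A -> 'AAAAAAA'
  1A -> 'A'
  6H -> 'HHHHHH'
  3B -> 'BBB'
  7H -> 'HHHHHHH'
  3B -> 'BBB'

Decoded = BBBBBBBAAAAAAAAHHHHHHBBBHHHHHHHBBB


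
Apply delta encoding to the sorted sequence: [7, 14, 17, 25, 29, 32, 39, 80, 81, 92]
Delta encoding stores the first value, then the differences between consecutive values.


First value: 7
Deltas:
  14 - 7 = 7
  17 - 14 = 3
  25 - 17 = 8
  29 - 25 = 4
  32 - 29 = 3
  39 - 32 = 7
  80 - 39 = 41
  81 - 80 = 1
  92 - 81 = 11


Delta encoded: [7, 7, 3, 8, 4, 3, 7, 41, 1, 11]


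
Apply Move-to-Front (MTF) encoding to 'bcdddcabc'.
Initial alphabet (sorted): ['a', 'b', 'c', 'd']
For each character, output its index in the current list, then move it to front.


MTF encoding:
'b': index 1 in ['a', 'b', 'c', 'd'] -> ['b', 'a', 'c', 'd']
'c': index 2 in ['b', 'a', 'c', 'd'] -> ['c', 'b', 'a', 'd']
'd': index 3 in ['c', 'b', 'a', 'd'] -> ['d', 'c', 'b', 'a']
'd': index 0 in ['d', 'c', 'b', 'a'] -> ['d', 'c', 'b', 'a']
'd': index 0 in ['d', 'c', 'b', 'a'] -> ['d', 'c', 'b', 'a']
'c': index 1 in ['d', 'c', 'b', 'a'] -> ['c', 'd', 'b', 'a']
'a': index 3 in ['c', 'd', 'b', 'a'] -> ['a', 'c', 'd', 'b']
'b': index 3 in ['a', 'c', 'd', 'b'] -> ['b', 'a', 'c', 'd']
'c': index 2 in ['b', 'a', 'c', 'd'] -> ['c', 'b', 'a', 'd']


Output: [1, 2, 3, 0, 0, 1, 3, 3, 2]


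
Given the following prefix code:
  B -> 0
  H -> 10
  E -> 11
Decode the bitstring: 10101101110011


Decoding step by step:
Bits 10 -> H
Bits 10 -> H
Bits 11 -> E
Bits 0 -> B
Bits 11 -> E
Bits 10 -> H
Bits 0 -> B
Bits 11 -> E


Decoded message: HHEBEHBE


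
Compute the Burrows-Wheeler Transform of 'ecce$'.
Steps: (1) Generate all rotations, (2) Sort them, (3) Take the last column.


Rotations (sorted):
  0: $ecce -> last char: e
  1: cce$e -> last char: e
  2: ce$ec -> last char: c
  3: e$ecc -> last char: c
  4: ecce$ -> last char: $


BWT = eecc$


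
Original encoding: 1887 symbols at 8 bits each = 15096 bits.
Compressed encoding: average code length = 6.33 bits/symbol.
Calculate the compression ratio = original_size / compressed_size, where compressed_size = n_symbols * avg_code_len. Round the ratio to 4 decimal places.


original_size = n_symbols * orig_bits = 1887 * 8 = 15096 bits
compressed_size = n_symbols * avg_code_len = 1887 * 6.33 = 11944.71 bits
ratio = original_size / compressed_size = 15096 / 11944.71 = 1.2638

Compression ratio = 1.2638


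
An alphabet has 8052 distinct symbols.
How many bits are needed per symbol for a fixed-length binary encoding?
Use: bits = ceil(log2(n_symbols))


log2(8052) = 12.9751
Bracket: 2^12 = 4096 < 8052 <= 2^13 = 8192
So ceil(log2(8052)) = 13

bits = ceil(log2(8052)) = ceil(12.9751) = 13 bits


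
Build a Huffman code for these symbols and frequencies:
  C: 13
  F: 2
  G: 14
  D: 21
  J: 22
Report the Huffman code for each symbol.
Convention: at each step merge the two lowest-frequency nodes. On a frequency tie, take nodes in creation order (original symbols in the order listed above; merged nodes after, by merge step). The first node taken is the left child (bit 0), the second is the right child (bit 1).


Huffman tree construction:
Step 1: Merge F(2) + C(13) = 15
Step 2: Merge G(14) + (F+C)(15) = 29
Step 3: Merge D(21) + J(22) = 43
Step 4: Merge (G+(F+C))(29) + (D+J)(43) = 72
Read each symbol's code off the tree from the root (left child = 0, right child = 1).

Codes:
  C: 011 (length 3)
  F: 010 (length 3)
  G: 00 (length 2)
  D: 10 (length 2)
  J: 11 (length 2)
Average code length: 159/72 = 2.2083 bits/symbol


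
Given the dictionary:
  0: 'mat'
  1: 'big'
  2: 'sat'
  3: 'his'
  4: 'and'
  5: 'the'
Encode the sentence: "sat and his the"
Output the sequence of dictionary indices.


Look up each word in the dictionary:
  'sat' -> 2
  'and' -> 4
  'his' -> 3
  'the' -> 5

Encoded: [2, 4, 3, 5]


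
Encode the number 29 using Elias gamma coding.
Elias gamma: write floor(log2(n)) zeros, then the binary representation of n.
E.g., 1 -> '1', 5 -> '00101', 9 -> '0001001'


num_bits = floor(log2(29)) + 1 = 5
leading_zeros = num_bits - 1 = 4
binary(29) = 11101

Elias gamma(29) = '0000' + '11101' = 000011101 (9 bits)


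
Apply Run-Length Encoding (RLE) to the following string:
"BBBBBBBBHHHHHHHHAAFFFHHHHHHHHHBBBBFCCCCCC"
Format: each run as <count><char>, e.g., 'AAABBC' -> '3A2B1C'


Scanning runs left to right:
  i=0: run of 'B' x 8 -> '8B'
  i=8: run of 'H' x 8 -> '8H'
  i=16: run of 'A' x 2 -> '2A'
  i=18: run of 'F' x 3 -> '3F'
  i=21: run of 'H' x 9 -> '9H'
  i=30: run of 'B' x 4 -> '4B'
  i=34: run of 'F' x 1 -> '1F'
  i=35: run of 'C' x 6 -> '6C'

RLE = 8B8H2A3F9H4B1F6C


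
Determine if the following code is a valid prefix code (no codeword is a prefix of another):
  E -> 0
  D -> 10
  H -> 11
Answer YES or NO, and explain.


Checking each pair (does one codeword prefix another?):
  E='0' vs D='10': no prefix
  E='0' vs H='11': no prefix
  D='10' vs E='0': no prefix
  D='10' vs H='11': no prefix
  H='11' vs E='0': no prefix
  H='11' vs D='10': no prefix
No violation found over all pairs.

YES -- this is a valid prefix code. No codeword is a prefix of any other codeword.


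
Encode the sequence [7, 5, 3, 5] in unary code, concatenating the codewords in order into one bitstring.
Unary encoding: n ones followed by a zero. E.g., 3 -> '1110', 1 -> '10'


Encode each number as n ones followed by a terminating 0:
  7 -> 11111110 (8 bits)
  5 -> 111110 (6 bits)
  3 -> 1110 (4 bits)
  5 -> 111110 (6 bits)
Total length = 8 + 6 + 4 + 6 = 24 bits.

Unary([7, 5, 3, 5]) = 111111101111101110111110 (24 bits)


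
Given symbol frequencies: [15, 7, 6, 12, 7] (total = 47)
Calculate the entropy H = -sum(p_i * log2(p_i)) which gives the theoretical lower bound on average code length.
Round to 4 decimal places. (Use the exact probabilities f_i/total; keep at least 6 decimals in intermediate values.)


Per-symbol terms -p_i * log2(p_i) with p_i = f_i/47:
  p = 15/47 = 0.319149: log2(p) = -1.647698, -p*log2(p) = 0.525861
  p = 7/47 = 0.148936: log2(p) = -2.747234, -p*log2(p) = 0.409163
  p = 6/47 = 0.127660: log2(p) = -2.969626, -p*log2(p) = 0.379101
  p = 12/47 = 0.255319: log2(p) = -1.969626, -p*log2(p) = 0.502883
  p = 7/47 = 0.148936: log2(p) = -2.747234, -p*log2(p) = 0.409163
H = 0.525861 + 0.409163 + 0.379101 + 0.502883 + 0.409163 = 2.226171

H = 2.2262 bits/symbol


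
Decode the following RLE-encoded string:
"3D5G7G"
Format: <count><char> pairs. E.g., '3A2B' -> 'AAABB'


Expanding each <count><char> pair:
  3D -> 'DDD'
  5G -> 'GGGGG'
  7G -> 'GGGGGGG'

Decoded = DDDGGGGGGGGGGGG


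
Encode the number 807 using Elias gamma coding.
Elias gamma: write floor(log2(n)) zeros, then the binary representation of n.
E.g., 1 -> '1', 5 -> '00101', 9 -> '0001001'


num_bits = floor(log2(807)) + 1 = 10
leading_zeros = num_bits - 1 = 9
binary(807) = 1100100111

Elias gamma(807) = '000000000' + '1100100111' = 0000000001100100111 (19 bits)


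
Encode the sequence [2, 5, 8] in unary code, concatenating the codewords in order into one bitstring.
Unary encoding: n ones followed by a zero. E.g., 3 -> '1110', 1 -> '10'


Encode each number as n ones followed by a terminating 0:
  2 -> 110 (3 bits)
  5 -> 111110 (6 bits)
  8 -> 111111110 (9 bits)
Total length = 3 + 6 + 9 = 18 bits.

Unary([2, 5, 8]) = 110111110111111110 (18 bits)


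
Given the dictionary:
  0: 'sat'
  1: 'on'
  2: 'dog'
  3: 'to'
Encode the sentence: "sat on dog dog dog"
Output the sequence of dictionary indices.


Look up each word in the dictionary:
  'sat' -> 0
  'on' -> 1
  'dog' -> 2
  'dog' -> 2
  'dog' -> 2

Encoded: [0, 1, 2, 2, 2]


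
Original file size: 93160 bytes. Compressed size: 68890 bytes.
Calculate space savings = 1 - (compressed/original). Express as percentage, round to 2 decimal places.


ratio = compressed/original = 68890/93160 = 0.73948
savings = 1 - ratio = 1 - 0.73948 = 0.26052
as a percentage: 0.26052 * 100 = 26.05%

Space savings = 1 - 68890/93160 = 26.05%


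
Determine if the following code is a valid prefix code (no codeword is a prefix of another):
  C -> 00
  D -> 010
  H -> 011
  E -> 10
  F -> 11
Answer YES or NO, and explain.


Checking each pair (does one codeword prefix another?):
  C='00' vs D='010': no prefix
  C='00' vs H='011': no prefix
  C='00' vs E='10': no prefix
  C='00' vs F='11': no prefix
  D='010' vs C='00': no prefix
  D='010' vs H='011': no prefix
  D='010' vs E='10': no prefix
  D='010' vs F='11': no prefix
  H='011' vs C='00': no prefix
  H='011' vs D='010': no prefix
  H='011' vs E='10': no prefix
  H='011' vs F='11': no prefix
  E='10' vs C='00': no prefix
  E='10' vs D='010': no prefix
  E='10' vs H='011': no prefix
  E='10' vs F='11': no prefix
  F='11' vs C='00': no prefix
  F='11' vs D='010': no prefix
  F='11' vs H='011': no prefix
  F='11' vs E='10': no prefix
No violation found over all pairs.

YES -- this is a valid prefix code. No codeword is a prefix of any other codeword.


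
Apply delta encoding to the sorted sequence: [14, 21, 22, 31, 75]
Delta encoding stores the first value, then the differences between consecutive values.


First value: 14
Deltas:
  21 - 14 = 7
  22 - 21 = 1
  31 - 22 = 9
  75 - 31 = 44


Delta encoded: [14, 7, 1, 9, 44]


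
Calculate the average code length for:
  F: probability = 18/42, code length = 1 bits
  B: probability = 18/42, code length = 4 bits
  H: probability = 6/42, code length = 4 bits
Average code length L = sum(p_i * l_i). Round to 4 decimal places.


Weighted contributions p_i * l_i:
  F: (18/42) * 1 = 18/42
  B: (18/42) * 4 = 72/42
  H: (6/42) * 4 = 24/42
Sum = (18 + 72 + 24)/42 = 114/42

L = 114/42 = 2.7143 bits/symbol


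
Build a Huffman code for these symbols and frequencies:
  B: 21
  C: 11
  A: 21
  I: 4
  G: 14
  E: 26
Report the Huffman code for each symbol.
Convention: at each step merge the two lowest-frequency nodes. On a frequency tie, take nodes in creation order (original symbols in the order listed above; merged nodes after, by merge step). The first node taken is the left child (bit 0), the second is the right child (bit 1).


Huffman tree construction:
Step 1: Merge I(4) + C(11) = 15
Step 2: Merge G(14) + (I+C)(15) = 29
Step 3: Merge B(21) + A(21) = 42
Step 4: Merge E(26) + (G+(I+C))(29) = 55
Step 5: Merge (B+A)(42) + (E+(G+(I+C)))(55) = 97
Read each symbol's code off the tree from the root (left child = 0, right child = 1).

Codes:
  B: 00 (length 2)
  C: 1111 (length 4)
  A: 01 (length 2)
  I: 1110 (length 4)
  G: 110 (length 3)
  E: 10 (length 2)
Average code length: 238/97 = 2.4536 bits/symbol


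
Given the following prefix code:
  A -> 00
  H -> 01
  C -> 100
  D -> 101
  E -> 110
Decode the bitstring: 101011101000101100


Decoding step by step:
Bits 101 -> D
Bits 01 -> H
Bits 110 -> E
Bits 100 -> C
Bits 01 -> H
Bits 01 -> H
Bits 100 -> C


Decoded message: DHECHHC


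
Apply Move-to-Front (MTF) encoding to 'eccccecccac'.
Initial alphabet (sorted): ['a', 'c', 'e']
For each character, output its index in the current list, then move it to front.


MTF encoding:
'e': index 2 in ['a', 'c', 'e'] -> ['e', 'a', 'c']
'c': index 2 in ['e', 'a', 'c'] -> ['c', 'e', 'a']
'c': index 0 in ['c', 'e', 'a'] -> ['c', 'e', 'a']
'c': index 0 in ['c', 'e', 'a'] -> ['c', 'e', 'a']
'c': index 0 in ['c', 'e', 'a'] -> ['c', 'e', 'a']
'e': index 1 in ['c', 'e', 'a'] -> ['e', 'c', 'a']
'c': index 1 in ['e', 'c', 'a'] -> ['c', 'e', 'a']
'c': index 0 in ['c', 'e', 'a'] -> ['c', 'e', 'a']
'c': index 0 in ['c', 'e', 'a'] -> ['c', 'e', 'a']
'a': index 2 in ['c', 'e', 'a'] -> ['a', 'c', 'e']
'c': index 1 in ['a', 'c', 'e'] -> ['c', 'a', 'e']


Output: [2, 2, 0, 0, 0, 1, 1, 0, 0, 2, 1]


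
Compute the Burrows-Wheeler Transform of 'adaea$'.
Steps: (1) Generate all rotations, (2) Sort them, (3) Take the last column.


Rotations (sorted):
  0: $adaea -> last char: a
  1: a$adae -> last char: e
  2: adaea$ -> last char: $
  3: aea$ad -> last char: d
  4: daea$a -> last char: a
  5: ea$ada -> last char: a


BWT = ae$daa


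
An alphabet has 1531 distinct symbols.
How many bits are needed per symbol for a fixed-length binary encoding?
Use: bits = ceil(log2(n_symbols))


log2(1531) = 10.5803
Bracket: 2^10 = 1024 < 1531 <= 2^11 = 2048
So ceil(log2(1531)) = 11

bits = ceil(log2(1531)) = ceil(10.5803) = 11 bits


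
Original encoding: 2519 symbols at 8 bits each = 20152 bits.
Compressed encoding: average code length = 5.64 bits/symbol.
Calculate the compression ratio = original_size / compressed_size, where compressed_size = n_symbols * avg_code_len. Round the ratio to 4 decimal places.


original_size = n_symbols * orig_bits = 2519 * 8 = 20152 bits
compressed_size = n_symbols * avg_code_len = 2519 * 5.64 = 14207.16 bits
ratio = original_size / compressed_size = 20152 / 14207.16 = 1.4184

Compression ratio = 1.4184


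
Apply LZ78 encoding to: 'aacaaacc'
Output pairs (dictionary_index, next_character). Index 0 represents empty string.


LZ78 encoding steps:
Dictionary: {0: ''}
Step 1: w='' (idx 0), next='a' -> output (0, 'a'), add 'a' as idx 1
Step 2: w='a' (idx 1), next='c' -> output (1, 'c'), add 'ac' as idx 2
Step 3: w='a' (idx 1), next='a' -> output (1, 'a'), add 'aa' as idx 3
Step 4: w='ac' (idx 2), next='c' -> output (2, 'c'), add 'acc' as idx 4


Encoded: [(0, 'a'), (1, 'c'), (1, 'a'), (2, 'c')]


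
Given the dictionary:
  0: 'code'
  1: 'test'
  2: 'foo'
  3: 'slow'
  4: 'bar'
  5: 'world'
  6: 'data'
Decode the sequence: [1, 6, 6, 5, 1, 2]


Look up each index in the dictionary:
  1 -> 'test'
  6 -> 'data'
  6 -> 'data'
  5 -> 'world'
  1 -> 'test'
  2 -> 'foo'

Decoded: "test data data world test foo"


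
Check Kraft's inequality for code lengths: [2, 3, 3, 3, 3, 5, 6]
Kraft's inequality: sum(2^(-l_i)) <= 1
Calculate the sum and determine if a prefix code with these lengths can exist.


Sum = 2^(-2) + 2^(-3) + 2^(-3) + 2^(-3) + 2^(-3) + 2^(-5) + 2^(-6)
    = 0.25 + 0.125 + 0.125 + 0.125 + 0.125 + 0.03125 + 0.015625
    = 51/64 = 0.796875
Since 0.796875 <= 1, Kraft's inequality IS satisfied.
A prefix code with these lengths CAN exist.

Kraft sum = 0.796875. Satisfied.


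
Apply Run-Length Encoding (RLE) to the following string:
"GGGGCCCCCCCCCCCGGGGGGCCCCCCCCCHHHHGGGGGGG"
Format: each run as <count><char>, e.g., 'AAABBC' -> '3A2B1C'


Scanning runs left to right:
  i=0: run of 'G' x 4 -> '4G'
  i=4: run of 'C' x 11 -> '11C'
  i=15: run of 'G' x 6 -> '6G'
  i=21: run of 'C' x 9 -> '9C'
  i=30: run of 'H' x 4 -> '4H'
  i=34: run of 'G' x 7 -> '7G'

RLE = 4G11C6G9C4H7G


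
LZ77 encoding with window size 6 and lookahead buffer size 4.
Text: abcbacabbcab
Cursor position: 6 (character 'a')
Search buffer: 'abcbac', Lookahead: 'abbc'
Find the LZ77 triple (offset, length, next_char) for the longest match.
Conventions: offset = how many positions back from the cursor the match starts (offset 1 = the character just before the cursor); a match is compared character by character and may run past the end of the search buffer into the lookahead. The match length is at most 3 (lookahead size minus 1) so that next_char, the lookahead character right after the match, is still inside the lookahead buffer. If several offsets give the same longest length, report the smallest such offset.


Try each offset into the search buffer:
  offset=1 (pos 5, char 'c'): match length 0
  offset=2 (pos 4, char 'a'): match length 1
  offset=3 (pos 3, char 'b'): match length 0
  offset=4 (pos 2, char 'c'): match length 0
  offset=5 (pos 1, char 'b'): match length 0
  offset=6 (pos 0, char 'a'): match length 2
Longest match has length 2 at offset 6.
next_char = character at position 6 + 2 = 8 -> 'b'

Best match: offset=6, length=2 (matching 'ab' starting at position 0)
LZ77 triple: (6, 2, 'b')


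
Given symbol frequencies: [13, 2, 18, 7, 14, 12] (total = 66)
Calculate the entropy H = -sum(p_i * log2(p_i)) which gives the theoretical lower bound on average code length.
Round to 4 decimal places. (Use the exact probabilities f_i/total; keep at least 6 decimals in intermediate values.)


Per-symbol terms -p_i * log2(p_i) with p_i = f_i/66:
  p = 13/66 = 0.196970: log2(p) = -2.343954, -p*log2(p) = 0.461688
  p = 2/66 = 0.030303: log2(p) = -5.044394, -p*log2(p) = 0.152860
  p = 18/66 = 0.272727: log2(p) = -1.874469, -p*log2(p) = 0.511219
  p = 7/66 = 0.106061: log2(p) = -3.237039, -p*log2(p) = 0.343322
  p = 14/66 = 0.212121: log2(p) = -2.237039, -p*log2(p) = 0.474523
  p = 12/66 = 0.181818: log2(p) = -2.459432, -p*log2(p) = 0.447169
H = 0.461688 + 0.152860 + 0.511219 + 0.343322 + 0.474523 + 0.447169 = 2.390781

H = 2.3908 bits/symbol


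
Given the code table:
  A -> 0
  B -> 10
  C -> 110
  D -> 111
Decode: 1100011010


Decoding:
110 -> C
0 -> A
0 -> A
110 -> C
10 -> B


Result: CAACB


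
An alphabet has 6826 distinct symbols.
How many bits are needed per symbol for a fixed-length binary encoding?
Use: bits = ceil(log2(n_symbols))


log2(6826) = 12.7368
Bracket: 2^12 = 4096 < 6826 <= 2^13 = 8192
So ceil(log2(6826)) = 13

bits = ceil(log2(6826)) = ceil(12.7368) = 13 bits


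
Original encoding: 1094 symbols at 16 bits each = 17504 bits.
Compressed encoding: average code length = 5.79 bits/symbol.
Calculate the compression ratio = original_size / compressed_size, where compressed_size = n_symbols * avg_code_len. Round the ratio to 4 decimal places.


original_size = n_symbols * orig_bits = 1094 * 16 = 17504 bits
compressed_size = n_symbols * avg_code_len = 1094 * 5.79 = 6334.26 bits
ratio = original_size / compressed_size = 17504 / 6334.26 = 2.7634

Compression ratio = 2.7634
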